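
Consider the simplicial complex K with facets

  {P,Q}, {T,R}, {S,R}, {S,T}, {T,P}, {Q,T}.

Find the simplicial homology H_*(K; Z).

Fix the vertex order P < Q < R < S < T and write every simplex with vertices in increasing order. Then dim K = 1 and the simplices of K are:

  0-simplices (5): P, Q, R, S, T
  1-simplices (6): PQ, PT, QT, RS, RT, ST

so the chain groups are C_0 ≅ Z^5, C_1 ≅ Z^6.

∂_1: C_1 → C_0 is given by ∂[p,q] = [q] − [p]. For instance
  ∂ST = T − S.
The resulting 5×6 matrix has rank 4, and its Smith normal form has invariant factors (1,1,1,1).

Now H_k = ker ∂_k / im ∂_{k+1}, so:

  H_0: rank C_0 − rank ∂_1 = 5 − 4 = 1, and the invariant factors of ∂_1 are all 1, so H_0 = Z.
  H_1: rank ker ∂_1 − rank ∂_2 = (6 − 4) − 0 = 2, and there is no ∂_2, so H_1 = Z^2.

H_0 = Z,  H_1 = Z^2.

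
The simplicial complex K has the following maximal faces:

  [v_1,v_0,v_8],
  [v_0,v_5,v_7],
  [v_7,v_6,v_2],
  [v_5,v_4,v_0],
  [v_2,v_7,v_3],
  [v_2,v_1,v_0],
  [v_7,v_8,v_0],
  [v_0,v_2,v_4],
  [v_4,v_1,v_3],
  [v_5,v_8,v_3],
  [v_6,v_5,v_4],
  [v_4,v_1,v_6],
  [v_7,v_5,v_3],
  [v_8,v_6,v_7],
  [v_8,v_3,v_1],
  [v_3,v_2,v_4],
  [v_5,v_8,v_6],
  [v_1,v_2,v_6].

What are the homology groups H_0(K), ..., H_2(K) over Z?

H_0 = Z,  H_1 = Z ⊕ Z_2,  H_2 = 0.

Order the vertices as v_0 < v_1 < v_2 < v_3 < v_4 < v_5 < v_6 < v_7 < v_8. Listing each simplex with vertices in this order, K has dimension 2 with simplices:

  0-simplices (9): [v_0], [v_1], [v_2], [v_3], [v_4], [v_5], [v_6], [v_7], [v_8]
  1-simplices (27): (27 of them)
  2-simplices (18): (18 of them)

giving chain groups C_0 ≅ Z^9, C_1 ≅ Z^27, C_2 ≅ Z^18.

Boundary ∂_1: C_1 → C_0 maps an edge to its endpoints' difference, ∂[p,q] = q − p.
This gives a 9×27 integer matrix of rank 8; reducing to Smith normal form yields diagonal entries (1,1,1,1,1,1,1,1).

Boundary ∂_2: C_2 → C_1 maps a triangle to the signed sum of its edges. For instance
  ∂[v_1,v_2,v_6] = [v_2,v_6] − [v_1,v_6] + [v_1,v_2],
  ∂[v_1,v_3,v_4] = [v_3,v_4] − [v_1,v_4] + [v_1,v_3].
This gives a 27×18 integer matrix of rank 18; reducing to Smith normal form yields diagonal entries (1,1,1,1,1,1,1,1,1,1,1,1,1,1,1,1,1,2).

Now H_k = ker ∂_k / im ∂_{k+1}, so:

  H_0: rank C_0 − rank ∂_1 = 9 − 8 = 1, and the invariant factors of ∂_1 are all 1, so H_0 = Z.
  H_1: rank ker ∂_1 − rank ∂_2 = (27 − 8) − 18 = 1, and ∂_2 has invariant factor 2 > 1, so H_1 = Z ⊕ Z_2.
  H_2: rank ker ∂_2 − rank ∂_3 = (18 − 18) − 0 = 0, and there is no ∂_3, so H_2 = 0.

(K is a triangulation of the Klein bottle.)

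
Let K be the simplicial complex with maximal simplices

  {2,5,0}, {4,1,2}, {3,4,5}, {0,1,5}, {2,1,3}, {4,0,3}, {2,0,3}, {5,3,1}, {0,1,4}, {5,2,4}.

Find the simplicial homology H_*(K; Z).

H_0 = Z,  H_1 = Z/2Z,  H_2 = 0.

K has 6 vertices, 15 edges, 10 triangles.
rank ∂_0 = 0, rank ∂_1 = 5 ⇒ b_0 = 6 − 0 − 5 = 1; all invariant factors of ∂_1 are 1 so no torsion. So H_0 = Z.
rank ∂_1 = 5, rank ∂_2 = 10 ⇒ b_1 = 15 − 5 − 10 = 0; ∂_2 has invariant factor(s) [2] giving torsion. So H_1 = Z/2Z.
rank ∂_2 = 10, rank ∂_3 = 0 ⇒ b_2 = 10 − 10 − 0 = 0. So H_2 = 0.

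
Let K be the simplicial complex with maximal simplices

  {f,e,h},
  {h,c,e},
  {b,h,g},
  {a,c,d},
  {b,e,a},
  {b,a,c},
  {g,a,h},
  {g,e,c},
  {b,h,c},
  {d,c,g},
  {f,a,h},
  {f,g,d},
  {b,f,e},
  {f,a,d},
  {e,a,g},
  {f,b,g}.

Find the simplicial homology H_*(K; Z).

Order the vertices as a < b < c < d < e < f < g < h. Listing each simplex with vertices in this order, K has dimension 2 with simplices:

  0-simplices (8): a, b, c, d, e, f, g, h
  1-simplices (24): ab, ac, ad, ae, af, ag, ah, bc, be, bf, bg, bh, cd, ce, cg, ch, df, dg, ef, eg, eh, fg, fh, gh
  2-simplices (16): abc, abe, acd, adf, aeg, afh, agh, bch, bef, bfg, bgh, cdg, ceg, ceh, dfg, efh

Hence C_0 ≅ Z^8, C_1 ≅ Z^24, C_2 ≅ Z^16.

Boundary ∂_1: C_1 → C_0 maps an edge to its endpoints' difference, ∂[p,q] = q − p. For instance
  ∂ab = b − a.
This gives a 8×24 integer matrix of rank 7; reducing to Smith normal form yields diagonal entries (1,1,1,1,1,1,1).

The boundary map ∂_2: C_2 → C_1 sends each 2-simplex [p,q,r] to [q,r] − [p,r] + [p,q]. For instance
  ∂cdg = dg − cg + cd,
  ∂ceh = eh − ch + ce.
The 24×16 boundary matrix has rank 15 and Smith normal form diag(1,1,1,1,1,1,1,1,1,1,1,1,1,1,1).

Now H_k = ker ∂_k / im ∂_{k+1}, so:

  H_0: rank C_0 − rank ∂_1 = 8 − 7 = 1, and the invariant factors of ∂_1 are all 1, so H_0 = Z.
  H_1: rank ker ∂_1 − rank ∂_2 = (24 − 7) − 15 = 2, and the invariant factors of ∂_2 are all 1, so H_1 = Z^2.
  H_2: rank ker ∂_2 − rank ∂_3 = (16 − 15) − 0 = 1, and there is no ∂_3, so H_2 = Z.

As a check, the Euler characteristic is 8 − 24 + 16 = 0, which agrees with 1 − 2 + 1 = 0.

H_0 ≅ Z,  H_1 ≅ Z^2,  H_2 ≅ Z.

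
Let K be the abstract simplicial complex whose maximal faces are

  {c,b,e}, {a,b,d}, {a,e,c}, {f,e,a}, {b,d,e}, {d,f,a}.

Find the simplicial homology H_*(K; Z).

H_0 ≅ Z,  H_1 ≅ Z,  H_2 = 0.

Take the total order a < b < c < d < e < f on the vertex set. Then K (dimension 2) consists of the simplices:

  0-simplices (6): a, b, c, d, e, f
  1-simplices (12): ab, ac, ad, ae, af, bc, bd, be, ce, de, df, ef
  2-simplices (6): abd, ace, adf, aef, bce, bde

giving chain groups C_0 ≅ Z^6, C_1 ≅ Z^12, C_2 ≅ Z^6.

∂_1: C_1 → C_0 sends each edge [p,q] (with p < q) to q − p.
The resulting 6×12 matrix has rank 5, and its Smith normal form has invariant factors (1,1,1,1,1).

∂_2: C_2 → C_1 acts by ∂[p,q,r] = [q,r] − [p,r] + [p,q]. For instance
  ∂bde = de − be + bd,
  ∂bce = ce − be + bc.
The 12×6 boundary matrix has rank 6 and Smith normal form diag(1,1,1,1,1,1).

Reading off H_k = ker ∂_k / im ∂_{k+1}:

  H_0: rank C_0 − rank ∂_1 = 6 − 5 = 1, and the invariant factors of ∂_1 are all 1, so H_0 ≅ Z.
  H_1: rank ker ∂_1 − rank ∂_2 = (12 − 5) − 6 = 1, and the invariant factors of ∂_2 are all 1, so H_1 ≅ Z.
  H_2: rank ker ∂_2 − rank ∂_3 = (6 − 6) − 0 = 0, and there is no ∂_3, so H_2 ≅ 0.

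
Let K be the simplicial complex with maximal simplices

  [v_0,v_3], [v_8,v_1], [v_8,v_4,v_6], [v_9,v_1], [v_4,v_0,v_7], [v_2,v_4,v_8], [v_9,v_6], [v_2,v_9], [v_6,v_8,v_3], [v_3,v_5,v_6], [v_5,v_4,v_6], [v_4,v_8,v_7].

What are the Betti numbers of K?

Order the vertices as v_0 < v_1 < v_2 < v_3 < v_4 < v_5 < v_6 < v_7 < v_8 < v_9. Listing each simplex with vertices in this order, K has dimension 2 with simplices:

  0-simplices (10): [v_0], [v_1], [v_2], [v_3], [v_4], [v_5], [v_6], [v_7], [v_8], [v_9]
  1-simplices (19): (19 of them)
  2-simplices (7): [v_0,v_4,v_7], [v_2,v_4,v_8], [v_3,v_5,v_6], [v_3,v_6,v_8], [v_4,v_5,v_6], [v_4,v_6,v_8], [v_4,v_7,v_8]

Hence C_0 ≅ Z^10, C_1 ≅ Z^19, C_2 ≅ Z^7.

The boundary map ∂_1: C_1 → C_0 maps an edge to its endpoints' difference, ∂[p,q] = q − p. For instance
  ∂[v_6,v_8] = [v_8] − [v_6].
The resulting 10×19 matrix has rank 9, and its Smith normal form has invariant factors (1,1,1,1,1,1,1,1,1).

∂_2: C_2 → C_1 acts by ∂[p,q,r] = [q,r] − [p,r] + [p,q]. For instance
  ∂[v_3,v_6,v_8] = [v_6,v_8] − [v_3,v_8] + [v_3,v_6],
  ∂[v_0,v_4,v_7] = [v_4,v_7] − [v_0,v_7] + [v_0,v_4].
The 19×7 boundary matrix has rank 7 and Smith normal form diag(1,1,1,1,1,1,1).

Computing H_k = (kernel of ∂_k) / (image of ∂_{k+1}):

  H_0: rank C_0 − rank ∂_1 = 10 − 9 = 1, and the invariant factors of ∂_1 are all 1, so H_0 ≅ Z.
  H_1: rank ker ∂_1 − rank ∂_2 = (19 − 9) − 7 = 3, and the invariant factors of ∂_2 are all 1, so H_1 ≅ Z^3.
  H_2: rank ker ∂_2 − rank ∂_3 = (7 − 7) − 0 = 0, and there is no ∂_3, so H_2 ≅ 0.

Hence the Betti numbers are b_0 = 1, b_1 = 3, b_2 = 0.

b_0 = 1, b_1 = 3, b_2 = 0.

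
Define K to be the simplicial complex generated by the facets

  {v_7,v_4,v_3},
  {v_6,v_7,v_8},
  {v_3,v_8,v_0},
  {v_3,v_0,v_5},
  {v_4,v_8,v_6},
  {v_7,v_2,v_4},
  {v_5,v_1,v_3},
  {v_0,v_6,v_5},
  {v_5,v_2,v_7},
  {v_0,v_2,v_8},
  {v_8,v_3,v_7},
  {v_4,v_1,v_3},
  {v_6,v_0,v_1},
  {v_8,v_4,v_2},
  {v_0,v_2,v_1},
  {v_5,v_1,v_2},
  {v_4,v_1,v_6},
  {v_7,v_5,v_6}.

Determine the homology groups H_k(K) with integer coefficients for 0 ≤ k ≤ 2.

H_0 = Z,  H_1 = Z × Z/2,  H_2 = 0.

K has 9 vertices, 27 edges, 18 triangles.
rank ∂_0 = 0, rank ∂_1 = 8 ⇒ b_0 = 9 − 0 − 8 = 1; all invariant factors of ∂_1 are 1 so no torsion. So H_0 = Z.
rank ∂_1 = 8, rank ∂_2 = 18 ⇒ b_1 = 27 − 8 − 18 = 1; ∂_2 has invariant factor(s) [2] giving torsion. So H_1 = Z × Z/2.
rank ∂_2 = 18, rank ∂_3 = 0 ⇒ b_2 = 18 − 18 − 0 = 0. So H_2 = 0.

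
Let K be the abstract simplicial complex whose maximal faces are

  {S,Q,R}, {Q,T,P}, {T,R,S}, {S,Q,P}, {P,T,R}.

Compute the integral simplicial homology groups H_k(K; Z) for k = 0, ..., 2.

Fix the vertex order P < Q < R < S < T and write every simplex with vertices in increasing order. Then dim K = 2 and the simplices of K are:

  0-simplices (5): P, Q, R, S, T
  1-simplices (10): PQ, PR, PS, PT, QR, QS, QT, RS, RT, ST
  2-simplices (5): PQS, PQT, PRT, QRS, RST

Hence C_0 ≅ Z^5, C_1 ≅ Z^10, C_2 ≅ Z^5.

The boundary map ∂_1: C_1 → C_0 maps an edge to its endpoints' difference, ∂[p,q] = q − p. For instance
  ∂ST = T − S.
This gives a 5×10 integer matrix of rank 4; reducing to Smith normal form yields diagonal entries (1,1,1,1).

∂_2: C_2 → C_1 acts by ∂[p,q,r] = [q,r] − [p,r] + [p,q]. For instance
  ∂QRS = RS − QS + QR,
  ∂PQS = QS − PS + PQ.
As a 10×5 matrix over Z this has rank 5, with invariant factors (1,1,1,1,1).

Now H_k = ker ∂_k / im ∂_{k+1}, so:

  H_0: rank C_0 − rank ∂_1 = 5 − 4 = 1, and the invariant factors of ∂_1 are all 1, so H_0 ≅ Z.
  H_1: rank ker ∂_1 − rank ∂_2 = (10 − 4) − 5 = 1, and the invariant factors of ∂_2 are all 1, so H_1 ≅ Z.
  H_2: rank ker ∂_2 − rank ∂_3 = (5 − 5) − 0 = 0, and there is no ∂_3, so H_2 ≅ 0.

(K is a triangulation of the Möbius band.)

H_0 = Z,  H_1 = Z,  H_2 = 0.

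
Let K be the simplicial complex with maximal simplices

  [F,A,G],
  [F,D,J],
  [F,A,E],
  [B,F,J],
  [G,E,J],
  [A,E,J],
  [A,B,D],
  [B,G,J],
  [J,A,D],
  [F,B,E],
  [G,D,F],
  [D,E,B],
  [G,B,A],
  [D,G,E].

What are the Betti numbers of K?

b_0 = 1, b_1 = 2, b_2 = 1.

Take the total order A < B < D < E < F < G < J on the vertex set. Then K (dimension 2) consists of the simplices:

  0-simplices (7): A, B, D, E, F, G, J
  1-simplices (21): AB, AD, AE, AF, AG, AJ, BD, BE, BF, BG, BJ, DE, DF, DG, DJ, EF, EG, EJ, FG, FJ, GJ
  2-simplices (14): ABD, ABG, ADJ, AEF, AEJ, AFG, BDE, BEF, BFJ, BGJ, DEG, DFG, DFJ, EGJ

Hence C_0 ≅ Z^7, C_1 ≅ Z^21, C_2 ≅ Z^14.

∂_1: C_1 → C_0 is given by ∂[p,q] = [q] − [p]. For instance
  ∂AG = G − A.
The 7×21 boundary matrix has rank 6 and Smith normal form diag(1,1,1,1,1,1).

The boundary map ∂_2: C_2 → C_1 maps a triangle to the signed sum of its edges. For instance
  ∂BGJ = GJ − BJ + BG,
  ∂DEG = EG − DG + DE.
This gives a 21×14 integer matrix of rank 13; reducing to Smith normal form yields diagonal entries (1,1,1,1,1,1,1,1,1,1,1,1,1).

Computing H_k = (kernel of ∂_k) / (image of ∂_{k+1}):

  H_0: rank C_0 − rank ∂_1 = 7 − 6 = 1, and the invariant factors of ∂_1 are all 1, so H_0 = Z.
  H_1: rank ker ∂_1 − rank ∂_2 = (21 − 6) − 13 = 2, and the invariant factors of ∂_2 are all 1, so H_1 = Z^2.
  H_2: rank ker ∂_2 − rank ∂_3 = (14 − 13) − 0 = 1, and there is no ∂_3, so H_2 = Z.

(K is a triangulation of the torus T^2.)

Hence the Betti numbers are b_0 = 1, b_1 = 2, b_2 = 1.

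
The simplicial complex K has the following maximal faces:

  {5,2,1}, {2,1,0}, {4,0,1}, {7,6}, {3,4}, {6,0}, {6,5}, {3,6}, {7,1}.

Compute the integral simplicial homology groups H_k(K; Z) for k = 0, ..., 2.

Take the total order 0 < 1 < 2 < 3 < 4 < 5 < 6 < 7 on the vertex set. Then K (dimension 2) consists of the simplices:

  0-simplices (8): [0], [1], [2], [3], [4], [5], [6], [7]
  1-simplices (13): [0,1], [0,2], [0,4], [0,6], [1,2], [1,4], [1,5], [1,7], [2,5], [3,4], [3,6], [5,6], [6,7]
  2-simplices (3): [0,1,2], [0,1,4], [1,2,5]

Hence C_0 ≅ Z^8, C_1 ≅ Z^13, C_2 ≅ Z^3.

Boundary ∂_1: C_1 → C_0 sends each edge [p,q] (with p < q) to q − p. For instance
  ∂[0,1] = [1] − [0].
As a 8×13 matrix over Z this has rank 7, with invariant factors (1,1,1,1,1,1,1).

The boundary map ∂_2: C_2 → C_1 maps a triangle to the signed sum of its edges. For instance
  ∂[0,1,4] = [1,4] − [0,4] + [0,1],
  ∂[1,2,5] = [2,5] − [1,5] + [1,2].
The 13×3 boundary matrix has rank 3 and Smith normal form diag(1,1,1).

Now H_k = ker ∂_k / im ∂_{k+1}, so:

  H_0: rank C_0 − rank ∂_1 = 8 − 7 = 1, and the invariant factors of ∂_1 are all 1, so H_0 = Z.
  H_1: rank ker ∂_1 − rank ∂_2 = (13 − 7) − 3 = 3, and the invariant factors of ∂_2 are all 1, so H_1 = Z^3.
  H_2: rank ker ∂_2 − rank ∂_3 = (3 − 3) − 0 = 0, and there is no ∂_3, so H_2 = 0.

As a check, the Euler characteristic is 8 − 13 + 3 = -2, which agrees with 1 − 3 + 0 = -2.

H_0 ≅ Z,  H_1 ≅ Z^3,  H_2 = 0.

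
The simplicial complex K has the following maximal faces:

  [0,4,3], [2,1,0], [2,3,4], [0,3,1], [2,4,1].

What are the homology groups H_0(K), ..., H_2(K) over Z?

Order the vertices as 0 < 1 < 2 < 3 < 4. Listing each simplex with vertices in this order, K has dimension 2 with simplices:

  0-simplices (5): [0], [1], [2], [3], [4]
  1-simplices (10): [0,1], [0,2], [0,3], [0,4], [1,2], [1,3], [1,4], [2,3], [2,4], [3,4]
  2-simplices (5): [0,1,2], [0,1,3], [0,3,4], [1,2,4], [2,3,4]

Hence C_0 ≅ Z^5, C_1 ≅ Z^10, C_2 ≅ Z^5.

∂_1: C_1 → C_0 is given by ∂[p,q] = [q] − [p]. For instance
  ∂[0,3] = [3] − [0].
As a 5×10 matrix over Z this has rank 4, with invariant factors (1,1,1,1).

The boundary map ∂_2: C_2 → C_1 sends each 2-simplex [p,q,r] to [q,r] − [p,r] + [p,q]. For instance
  ∂[2,3,4] = [3,4] − [2,4] + [2,3],
  ∂[1,2,4] = [2,4] − [1,4] + [1,2].
As a 10×5 matrix over Z this has rank 5, with invariant factors (1,1,1,1,1).

Reading off H_k = ker ∂_k / im ∂_{k+1}:

  H_0: rank C_0 − rank ∂_1 = 5 − 4 = 1, and the invariant factors of ∂_1 are all 1, so H_0 ≅ Z.
  H_1: rank ker ∂_1 − rank ∂_2 = (10 − 4) − 5 = 1, and the invariant factors of ∂_2 are all 1, so H_1 ≅ Z.
  H_2: rank ker ∂_2 − rank ∂_3 = (5 − 5) − 0 = 0, and there is no ∂_3, so H_2 ≅ 0.

As a check, the Euler characteristic is 5 − 10 + 5 = 0, which agrees with 1 − 1 + 0 = 0.

H_0 = Z,  H_1 = Z,  H_2 = 0.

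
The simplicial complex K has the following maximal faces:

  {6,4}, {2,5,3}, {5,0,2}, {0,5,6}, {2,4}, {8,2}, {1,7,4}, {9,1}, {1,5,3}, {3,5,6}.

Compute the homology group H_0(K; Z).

H_0 = Z.

Order the vertices as 0 < 1 < 2 < 3 < 4 < 5 < 6 < 7 < 8 < 9. Listing each simplex with vertices in this order, K has dimension 2 with simplices:

  0-simplices (10): [0], [1], [2], [3], [4], [5], [6], [7], [8], [9]
  1-simplices (17): [0,2], [0,5], [0,6], [1,3], [1,4], [1,5], [1,7], [1,9], [2,3], [2,4], [2,5], [2,8], [3,5], [3,6], [4,6], [4,7], [5,6]
  2-simplices (6): [0,2,5], [0,5,6], [1,3,5], [1,4,7], [2,3,5], [3,5,6]

Hence C_0 ≅ Z^10, C_1 ≅ Z^17, C_2 ≅ Z^6.

The boundary map ∂_1: C_1 → C_0 sends each edge [p,q] (with p < q) to q − p. For instance
  ∂[1,4] = [4] − [1].
This gives a 10×17 integer matrix of rank 9; reducing to Smith normal form yields diagonal entries (1,1,1,1,1,1,1,1,1).

The boundary map ∂_2: C_2 → C_1 maps a triangle to the signed sum of its edges. For instance
  ∂[3,5,6] = [5,6] − [3,6] + [3,5],
  ∂[0,5,6] = [5,6] − [0,6] + [0,5].
As a 17×6 matrix over Z this has rank 6, with invariant factors (1,1,1,1,1,1).

Computing H_k = (kernel of ∂_k) / (image of ∂_{k+1}):

  H_0: rank C_0 − rank ∂_1 = 10 − 9 = 1, and the invariant factors of ∂_1 are all 1, so H_0 = Z.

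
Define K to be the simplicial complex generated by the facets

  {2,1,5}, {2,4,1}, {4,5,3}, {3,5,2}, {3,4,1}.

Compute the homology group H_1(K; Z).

H_1 ≅ Z.

We work with the vertex ordering 1 < 2 < 3 < 4 < 5. The simplices of K, each written with vertices in increasing order, are:

  0-simplices (5): [1], [2], [3], [4], [5]
  1-simplices (10): [1,2], [1,3], [1,4], [1,5], [2,3], [2,4], [2,5], [3,4], [3,5], [4,5]
  2-simplices (5): [1,2,4], [1,2,5], [1,3,4], [2,3,5], [3,4,5]

Hence C_0 ≅ Z^5, C_1 ≅ Z^10, C_2 ≅ Z^5.

Boundary ∂_1: C_1 → C_0 maps an edge to its endpoints' difference, ∂[p,q] = q − p. For instance
  ∂[3,4] = [4] − [3].
The 5×10 boundary matrix has rank 4 and Smith normal form diag(1,1,1,1).

∂_2: C_2 → C_1 maps a triangle to the signed sum of its edges. For instance
  ∂[1,2,5] = [2,5] − [1,5] + [1,2],
  ∂[3,4,5] = [4,5] − [3,5] + [3,4].
This gives a 10×5 integer matrix of rank 5; reducing to Smith normal form yields diagonal entries (1,1,1,1,1).

Now H_k = ker ∂_k / im ∂_{k+1}, so:

  H_1: rank ker ∂_1 − rank ∂_2 = (10 − 4) − 5 = 1, and the invariant factors of ∂_2 are all 1, so H_1 ≅ Z.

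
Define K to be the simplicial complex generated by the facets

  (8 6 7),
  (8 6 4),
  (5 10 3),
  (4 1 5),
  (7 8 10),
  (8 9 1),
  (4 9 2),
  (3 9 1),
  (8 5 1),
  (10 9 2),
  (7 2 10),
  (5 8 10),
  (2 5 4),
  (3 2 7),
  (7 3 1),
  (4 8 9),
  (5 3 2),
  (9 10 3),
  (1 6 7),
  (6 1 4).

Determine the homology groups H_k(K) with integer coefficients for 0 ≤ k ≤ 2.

H_0 = Z,  H_1 = Z ⊕ Z/2,  H_2 = 0.

Order the vertices as 1 < 2 < 3 < 4 < 5 < 6 < 7 < 8 < 9 < 10. Listing each simplex with vertices in this order, K has dimension 2 with simplices:

  0-simplices (10): [1], [2], [3], [4], [5], [6], [7], [8], [9], [10]
  1-simplices (30): (30 of them)
  2-simplices (20): (20 of them)

so the chain groups are C_0 ≅ Z^10, C_1 ≅ Z^30, C_2 ≅ Z^20.

∂_1: C_1 → C_0 maps an edge to its endpoints' difference, ∂[p,q] = q − p.
As a 10×30 matrix over Z this has rank 9, with invariant factors (1,1,1,1,1,1,1,1,1).

∂_2: C_2 → C_1 acts by ∂[p,q,r] = [q,r] − [p,r] + [p,q]. For instance
  ∂[2,3,5] = [3,5] − [2,5] + [2,3],
  ∂[1,4,5] = [4,5] − [1,5] + [1,4].
The resulting 30×20 matrix has rank 20, and its Smith normal form has invariant factors (1,1,1,1,1,1,1,1,1,1,1,1,1,1,1,1,1,1,1,2).

Now H_k = ker ∂_k / im ∂_{k+1}, so:

  H_0: rank C_0 − rank ∂_1 = 10 − 9 = 1, and the invariant factors of ∂_1 are all 1, so H_0 ≅ Z.
  H_1: rank ker ∂_1 − rank ∂_2 = (30 − 9) − 20 = 1, and ∂_2 has invariant factor 2 > 1, so H_1 ≅ Z ⊕ Z/2.
  H_2: rank ker ∂_2 − rank ∂_3 = (20 − 20) − 0 = 0, and there is no ∂_3, so H_2 ≅ 0.

As a check, the Euler characteristic is 10 − 30 + 20 = 0, which agrees with 1 − 1 + 0 = 0.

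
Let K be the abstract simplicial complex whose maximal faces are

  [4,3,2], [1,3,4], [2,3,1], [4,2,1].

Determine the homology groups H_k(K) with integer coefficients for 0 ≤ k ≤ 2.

Take the total order 1 < 2 < 3 < 4 on the vertex set. Then K (dimension 2) consists of the simplices:

  0-simplices (4): [1], [2], [3], [4]
  1-simplices (6): [1,2], [1,3], [1,4], [2,3], [2,4], [3,4]
  2-simplices (4): [1,2,3], [1,2,4], [1,3,4], [2,3,4]

so the chain groups are C_0 ≅ Z^4, C_1 ≅ Z^6, C_2 ≅ Z^4.

Boundary ∂_1: C_1 → C_0 is given by ∂[p,q] = [q] − [p]. For instance
  ∂[1,3] = [3] − [1].
This gives a 4×6 integer matrix of rank 3; reducing to Smith normal form yields diagonal entries (1,1,1).

∂_2: C_2 → C_1 sends each 2-simplex [p,q,r] to [q,r] − [p,r] + [p,q]. For instance
  ∂[2,3,4] = [3,4] − [2,4] + [2,3],
  ∂[1,2,4] = [2,4] − [1,4] + [1,2].
As a 6×4 matrix over Z this has rank 3, with invariant factors (1,1,1).

Computing H_k = (kernel of ∂_k) / (image of ∂_{k+1}):

  H_0: rank C_0 − rank ∂_1 = 4 − 3 = 1, and the invariant factors of ∂_1 are all 1, so H_0 ≅ Z.
  H_1: rank ker ∂_1 − rank ∂_2 = (6 − 3) − 3 = 0, and the invariant factors of ∂_2 are all 1, so H_1 ≅ 0.
  H_2: rank ker ∂_2 − rank ∂_3 = (4 − 3) − 0 = 1, and there is no ∂_3, so H_2 ≅ Z.

H_0 = Z,  H_1 = 0,  H_2 = Z.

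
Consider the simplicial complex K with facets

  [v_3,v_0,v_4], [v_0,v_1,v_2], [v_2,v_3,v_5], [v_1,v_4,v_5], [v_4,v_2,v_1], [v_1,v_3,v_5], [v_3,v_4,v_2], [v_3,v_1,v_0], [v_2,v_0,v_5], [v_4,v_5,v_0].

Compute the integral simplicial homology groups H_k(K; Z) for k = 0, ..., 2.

H_0 = Z,  H_1 = Z/2Z,  H_2 = 0.

Take the total order v_0 < v_1 < v_2 < v_3 < v_4 < v_5 on the vertex set. Then K (dimension 2) consists of the simplices:

  0-simplices (6): [v_0], [v_1], [v_2], [v_3], [v_4], [v_5]
  1-simplices (15): (15 of them)
  2-simplices (10): [v_0,v_1,v_2], [v_0,v_1,v_3], [v_0,v_2,v_5], [v_0,v_3,v_4], [v_0,v_4,v_5], [v_1,v_2,v_4], [v_1,v_3,v_5], [v_1,v_4,v_5], [v_2,v_3,v_4], [v_2,v_3,v_5]

so the chain groups are C_0 ≅ Z^6, C_1 ≅ Z^15, C_2 ≅ Z^10.

Boundary ∂_1: C_1 → C_0 maps an edge to its endpoints' difference, ∂[p,q] = q − p. For instance
  ∂[v_0,v_2] = [v_2] − [v_0].
The resulting 6×15 matrix has rank 5, and its Smith normal form has invariant factors (1,1,1,1,1).

Boundary ∂_2: C_2 → C_1 acts by ∂[p,q,r] = [q,r] − [p,r] + [p,q]. For instance
  ∂[v_2,v_3,v_5] = [v_3,v_5] − [v_2,v_5] + [v_2,v_3],
  ∂[v_0,v_1,v_3] = [v_1,v_3] − [v_0,v_3] + [v_0,v_1].
The 15×10 boundary matrix has rank 10 and Smith normal form diag(1,1,1,1,1,1,1,1,1,2).

Reading off H_k = ker ∂_k / im ∂_{k+1}:

  H_0: rank C_0 − rank ∂_1 = 6 − 5 = 1, and the invariant factors of ∂_1 are all 1, so H_0 = Z.
  H_1: rank ker ∂_1 − rank ∂_2 = (15 − 5) − 10 = 0, and ∂_2 has invariant factor 2 > 1, so H_1 = Z/2Z.
  H_2: rank ker ∂_2 − rank ∂_3 = (10 − 10) − 0 = 0, and there is no ∂_3, so H_2 = 0.

As a check, the Euler characteristic is 6 − 15 + 10 = 1, which agrees with 1 − 0 + 0 = 1.
(K is a triangulation of the real projective plane RP^2.)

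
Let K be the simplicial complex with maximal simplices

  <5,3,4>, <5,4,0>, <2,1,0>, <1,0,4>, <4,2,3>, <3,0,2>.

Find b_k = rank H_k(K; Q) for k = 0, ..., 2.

b_0 = 1, b_1 = 1, b_2 = 0.

Fix the vertex order 0 < 1 < 2 < 3 < 4 < 5 and write every simplex with vertices in increasing order. Then dim K = 2 and the simplices of K are:

  0-simplices (6): [0], [1], [2], [3], [4], [5]
  1-simplices (12): [0,1], [0,2], [0,3], [0,4], [0,5], [1,2], [1,4], [2,3], [2,4], [3,4], [3,5], [4,5]
  2-simplices (6): [0,1,2], [0,1,4], [0,2,3], [0,4,5], [2,3,4], [3,4,5]

so the chain groups are C_0 ≅ Z^6, C_1 ≅ Z^12, C_2 ≅ Z^6.

∂_1: C_1 → C_0 is given by ∂[p,q] = [q] − [p]. For instance
  ∂[4,5] = [5] − [4].
The 6×12 boundary matrix has rank 5 and Smith normal form diag(1,1,1,1,1).

Boundary ∂_2: C_2 → C_1 maps a triangle to the signed sum of its edges. For instance
  ∂[2,3,4] = [3,4] − [2,4] + [2,3],
  ∂[0,1,2] = [1,2] − [0,2] + [0,1].
The resulting 12×6 matrix has rank 6, and its Smith normal form has invariant factors (1,1,1,1,1,1).

From H_k ≅ ker(∂_k) / im(∂_{k+1}) we obtain:

  H_0: rank C_0 − rank ∂_1 = 6 − 5 = 1, and the invariant factors of ∂_1 are all 1, so H_0 ≅ Z.
  H_1: rank ker ∂_1 − rank ∂_2 = (12 − 5) − 6 = 1, and the invariant factors of ∂_2 are all 1, so H_1 ≅ Z.
  H_2: rank ker ∂_2 − rank ∂_3 = (6 − 6) − 0 = 0, and there is no ∂_3, so H_2 ≅ 0.

Hence the Betti numbers are b_0 = 1, b_1 = 1, b_2 = 0.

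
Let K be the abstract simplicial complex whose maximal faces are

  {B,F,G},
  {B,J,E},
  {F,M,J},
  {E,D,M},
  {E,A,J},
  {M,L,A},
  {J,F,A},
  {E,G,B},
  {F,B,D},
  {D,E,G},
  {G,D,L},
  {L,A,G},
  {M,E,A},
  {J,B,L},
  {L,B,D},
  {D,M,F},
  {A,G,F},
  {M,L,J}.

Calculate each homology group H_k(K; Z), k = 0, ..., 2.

Order the vertices as A < B < D < E < F < G < J < L < M. Listing each simplex with vertices in this order, K has dimension 2 with simplices:

  0-simplices (9): A, B, D, E, F, G, J, L, M
  1-simplices (27): AE, AF, AG, AJ, AL, AM, BD, BE, BF, BG, BJ, BL, DE, DF, DG, DL, DM, EG, EJ, EM, FG, FJ, FM, GL, JL, JM, LM
  2-simplices (18): AEJ, AEM, AFG, AFJ, AGL, ALM, BDF, BDL, BEG, BEJ, BFG, BJL, DEG, DEM, DFM, DGL, FJM, JLM

so the chain groups are C_0 ≅ Z^9, C_1 ≅ Z^27, C_2 ≅ Z^18.

Boundary ∂_1: C_1 → C_0 maps an edge to its endpoints' difference, ∂[p,q] = q − p. For instance
  ∂DG = G − D.
The resulting 9×27 matrix has rank 8, and its Smith normal form has invariant factors (1,1,1,1,1,1,1,1).

∂_2: C_2 → C_1 maps a triangle to the signed sum of its edges. For instance
  ∂BJL = JL − BL + BJ,
  ∂ALM = LM − AM + AL.
The resulting 27×18 matrix has rank 18, and its Smith normal form has invariant factors (1,1,1,1,1,1,1,1,1,1,1,1,1,1,1,1,1,2).

Now H_k = ker ∂_k / im ∂_{k+1}, so:

  H_0: rank C_0 − rank ∂_1 = 9 − 8 = 1, and the invariant factors of ∂_1 are all 1, so H_0 = Z.
  H_1: rank ker ∂_1 − rank ∂_2 = (27 − 8) − 18 = 1, and ∂_2 has invariant factor 2 > 1, so H_1 = Z ⊕ Z/2.
  H_2: rank ker ∂_2 − rank ∂_3 = (18 − 18) − 0 = 0, and there is no ∂_3, so H_2 = 0.

H_0 ≅ Z,  H_1 ≅ Z ⊕ Z/2,  H_2 = 0.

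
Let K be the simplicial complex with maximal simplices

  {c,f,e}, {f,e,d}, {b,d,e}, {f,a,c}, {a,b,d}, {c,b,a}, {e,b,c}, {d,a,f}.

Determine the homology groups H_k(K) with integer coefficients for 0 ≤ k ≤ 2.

Fix the vertex order a < b < c < d < e < f and write every simplex with vertices in increasing order. Then dim K = 2 and the simplices of K are:

  0-simplices (6): a, b, c, d, e, f
  1-simplices (12): ab, ac, ad, af, bc, bd, be, ce, cf, de, df, ef
  2-simplices (8): abc, abd, acf, adf, bce, bde, cef, def

Hence C_0 ≅ Z^6, C_1 ≅ Z^12, C_2 ≅ Z^8.

The boundary map ∂_1: C_1 → C_0 is given by ∂[p,q] = [q] − [p]. For instance
  ∂cf = f − c.
This gives a 6×12 integer matrix of rank 5; reducing to Smith normal form yields diagonal entries (1,1,1,1,1).

∂_2: C_2 → C_1 acts by ∂[p,q,r] = [q,r] − [p,r] + [p,q]. For instance
  ∂cef = ef − cf + ce,
  ∂bde = de − be + bd.
The 12×8 boundary matrix has rank 7 and Smith normal form diag(1,1,1,1,1,1,1).

Now H_k = ker ∂_k / im ∂_{k+1}, so:

  H_0: rank C_0 − rank ∂_1 = 6 − 5 = 1, and the invariant factors of ∂_1 are all 1, so H_0 ≅ Z.
  H_1: rank ker ∂_1 − rank ∂_2 = (12 − 5) − 7 = 0, and the invariant factors of ∂_2 are all 1, so H_1 ≅ 0.
  H_2: rank ker ∂_2 − rank ∂_3 = (8 − 7) − 0 = 1, and there is no ∂_3, so H_2 ≅ Z.

H_0 ≅ Z,  H_1 = 0,  H_2 ≅ Z.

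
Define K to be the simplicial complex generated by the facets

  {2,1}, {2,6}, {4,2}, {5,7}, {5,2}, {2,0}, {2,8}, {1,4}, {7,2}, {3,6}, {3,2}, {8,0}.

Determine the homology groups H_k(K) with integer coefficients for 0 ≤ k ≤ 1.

H_0 ≅ Z,  H_1 ≅ Z^4.

Take the total order 0 < 1 < 2 < 3 < 4 < 5 < 6 < 7 < 8 on the vertex set. Then K (dimension 1) consists of the simplices:

  0-simplices (9): [0], [1], [2], [3], [4], [5], [6], [7], [8]
  1-simplices (12): [0,2], [0,8], [1,2], [1,4], [2,3], [2,4], [2,5], [2,6], [2,7], [2,8], [3,6], [5,7]

giving chain groups C_0 ≅ Z^9, C_1 ≅ Z^12.

Boundary ∂_1: C_1 → C_0 is given by ∂[p,q] = [q] − [p].
As a 9×12 matrix over Z this has rank 8, with invariant factors (1,1,1,1,1,1,1,1).

Now H_k = ker ∂_k / im ∂_{k+1}, so:

  H_0: rank C_0 − rank ∂_1 = 9 − 8 = 1, and the invariant factors of ∂_1 are all 1, so H_0 = Z.
  H_1: rank ker ∂_1 − rank ∂_2 = (12 − 8) − 0 = 4, and there is no ∂_2, so H_1 = Z^4.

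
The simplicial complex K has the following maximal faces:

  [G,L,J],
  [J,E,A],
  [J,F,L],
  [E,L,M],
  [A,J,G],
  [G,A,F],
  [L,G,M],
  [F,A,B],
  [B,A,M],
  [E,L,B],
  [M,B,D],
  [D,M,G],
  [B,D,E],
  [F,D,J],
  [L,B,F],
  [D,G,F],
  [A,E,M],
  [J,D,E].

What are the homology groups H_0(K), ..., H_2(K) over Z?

Fix the vertex order A < B < D < E < F < G < J < L < M and write every simplex with vertices in increasing order. Then dim K = 2 and the simplices of K are:

  0-simplices (9): A, B, D, E, F, G, J, L, M
  1-simplices (27): AB, AE, AF, AG, AJ, AM, BD, BE, BF, BL, BM, DE, DF, DG, DJ, DM, EJ, EL, EM, FG, FJ, FL, GJ, GL, GM, JL, LM
  2-simplices (18): ABF, ABM, AEJ, AEM, AFG, AGJ, BDE, BDM, BEL, BFL, DEJ, DFG, DFJ, DGM, ELM, FJL, GJL, GLM

so the chain groups are C_0 ≅ Z^9, C_1 ≅ Z^27, C_2 ≅ Z^18.

∂_1: C_1 → C_0 sends each edge [p,q] (with p < q) to q − p. For instance
  ∂FL = L − F.
This gives a 9×27 integer matrix of rank 8; reducing to Smith normal form yields diagonal entries (1,1,1,1,1,1,1,1).

The boundary map ∂_2: C_2 → C_1 sends each 2-simplex [p,q,r] to [q,r] − [p,r] + [p,q]. For instance
  ∂DFJ = FJ − DJ + DF,
  ∂ABM = BM − AM + AB.
This gives a 27×18 integer matrix of rank 18; reducing to Smith normal form yields diagonal entries (1,1,1,1,1,1,1,1,1,1,1,1,1,1,1,1,1,2).

From H_k ≅ ker(∂_k) / im(∂_{k+1}) we obtain:

  H_0: rank C_0 − rank ∂_1 = 9 − 8 = 1, and the invariant factors of ∂_1 are all 1, so H_0 ≅ Z.
  H_1: rank ker ∂_1 − rank ∂_2 = (27 − 8) − 18 = 1, and ∂_2 has invariant factor 2 > 1, so H_1 ≅ Z × Z/2.
  H_2: rank ker ∂_2 − rank ∂_3 = (18 − 18) − 0 = 0, and there is no ∂_3, so H_2 ≅ 0.

(K is a triangulation of the Klein bottle.)

H_0 ≅ Z,  H_1 ≅ Z × Z/2,  H_2 = 0.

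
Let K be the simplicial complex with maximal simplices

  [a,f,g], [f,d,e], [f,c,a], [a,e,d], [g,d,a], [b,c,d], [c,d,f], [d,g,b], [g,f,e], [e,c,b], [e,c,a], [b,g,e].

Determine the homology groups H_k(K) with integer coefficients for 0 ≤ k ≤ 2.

H_0 ≅ Z,  H_1 ≅ Z_2,  H_2 = 0.

Fix the vertex order a < b < c < d < e < f < g and write every simplex with vertices in increasing order. Then dim K = 2 and the simplices of K are:

  0-simplices (7): a, b, c, d, e, f, g
  1-simplices (18): ac, ad, ae, af, ag, bc, bd, be, bg, cd, ce, cf, de, df, dg, ef, eg, fg
  2-simplices (12): ace, acf, ade, adg, afg, bcd, bce, bdg, beg, cdf, def, efg

Hence C_0 ≅ Z^7, C_1 ≅ Z^18, C_2 ≅ Z^12.

Boundary ∂_1: C_1 → C_0 maps an edge to its endpoints' difference, ∂[p,q] = q − p. For instance
  ∂cd = d − c.
The 7×18 boundary matrix has rank 6 and Smith normal form diag(1,1,1,1,1,1).

∂_2: C_2 → C_1 maps a triangle to the signed sum of its edges. For instance
  ∂bce = ce − be + bc,
  ∂bdg = dg − bg + bd.
The 18×12 boundary matrix has rank 12 and Smith normal form diag(1,1,1,1,1,1,1,1,1,1,1,2).

From H_k ≅ ker(∂_k) / im(∂_{k+1}) we obtain:

  H_0: rank C_0 − rank ∂_1 = 7 − 6 = 1, and the invariant factors of ∂_1 are all 1, so H_0 = Z.
  H_1: rank ker ∂_1 − rank ∂_2 = (18 − 6) − 12 = 0, and ∂_2 has invariant factor 2 > 1, so H_1 = Z_2.
  H_2: rank ker ∂_2 − rank ∂_3 = (12 − 12) − 0 = 0, and there is no ∂_3, so H_2 = 0.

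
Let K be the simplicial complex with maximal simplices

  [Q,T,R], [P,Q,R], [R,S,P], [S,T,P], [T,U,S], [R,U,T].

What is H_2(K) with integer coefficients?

H_2 ≅ 0.

K has 6 vertices, 12 edges, 6 triangles.
rank ∂_2 = 6, rank ∂_3 = 0 ⇒ b_2 = 6 − 6 − 0 = 0. So H_2 = 0.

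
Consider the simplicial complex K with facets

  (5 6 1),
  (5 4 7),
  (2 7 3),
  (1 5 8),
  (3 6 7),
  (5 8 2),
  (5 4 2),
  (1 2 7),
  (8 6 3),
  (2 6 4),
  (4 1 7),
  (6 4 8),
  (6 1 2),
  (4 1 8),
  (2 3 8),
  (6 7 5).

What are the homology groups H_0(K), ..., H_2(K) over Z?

We work with the vertex ordering 1 < 2 < 3 < 4 < 5 < 6 < 7 < 8. The simplices of K, each written with vertices in increasing order, are:

  0-simplices (8): [1], [2], [3], [4], [5], [6], [7], [8]
  1-simplices (24): (24 of them)
  2-simplices (16): [1,2,6], [1,2,7], [1,4,7], [1,4,8], [1,5,6], [1,5,8], [2,3,7], [2,3,8], [2,4,5], [2,4,6], [2,5,8], [3,6,7], [3,6,8], [4,5,7], [4,6,8], [5,6,7]

Hence C_0 ≅ Z^8, C_1 ≅ Z^24, C_2 ≅ Z^16.

The boundary map ∂_1: C_1 → C_0 sends each edge [p,q] (with p < q) to q − p. For instance
  ∂[5,7] = [7] − [5].
As a 8×24 matrix over Z this has rank 7, with invariant factors (1,1,1,1,1,1,1).

∂_2: C_2 → C_1 sends each 2-simplex [p,q,r] to [q,r] − [p,r] + [p,q]. For instance
  ∂[2,3,8] = [3,8] − [2,8] + [2,3],
  ∂[1,4,8] = [4,8] − [1,8] + [1,4].
As a 24×16 matrix over Z this has rank 15, with invariant factors (1,1,1,1,1,1,1,1,1,1,1,1,1,1,1).

Now H_k = ker ∂_k / im ∂_{k+1}, so:

  H_0: rank C_0 − rank ∂_1 = 8 − 7 = 1, and the invariant factors of ∂_1 are all 1, so H_0 = Z.
  H_1: rank ker ∂_1 − rank ∂_2 = (24 − 7) − 15 = 2, and the invariant factors of ∂_2 are all 1, so H_1 = Z^2.
  H_2: rank ker ∂_2 − rank ∂_3 = (16 − 15) − 0 = 1, and there is no ∂_3, so H_2 = Z.

H_0 = Z,  H_1 = Z^2,  H_2 = Z.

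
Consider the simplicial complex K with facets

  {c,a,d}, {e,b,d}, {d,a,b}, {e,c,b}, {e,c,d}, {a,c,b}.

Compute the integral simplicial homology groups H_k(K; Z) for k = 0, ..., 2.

H_0 = Z,  H_1 = 0,  H_2 = Z.

We work with the vertex ordering a < b < c < d < e. The simplices of K, each written with vertices in increasing order, are:

  0-simplices (5): a, b, c, d, e
  1-simplices (9): ab, ac, ad, bc, bd, be, cd, ce, de
  2-simplices (6): abc, abd, acd, bce, bde, cde

giving chain groups C_0 ≅ Z^5, C_1 ≅ Z^9, C_2 ≅ Z^6.

Boundary ∂_1: C_1 → C_0 sends each edge [p,q] (with p < q) to q − p. For instance
  ∂ce = e − c.
As a 5×9 matrix over Z this has rank 4, with invariant factors (1,1,1,1).

The boundary map ∂_2: C_2 → C_1 maps a triangle to the signed sum of its edges. For instance
  ∂abd = bd − ad + ab,
  ∂abc = bc − ac + ab.
The resulting 9×6 matrix has rank 5, and its Smith normal form has invariant factors (1,1,1,1,1).

From H_k ≅ ker(∂_k) / im(∂_{k+1}) we obtain:

  H_0: rank C_0 − rank ∂_1 = 5 − 4 = 1, and the invariant factors of ∂_1 are all 1, so H_0 = Z.
  H_1: rank ker ∂_1 − rank ∂_2 = (9 − 4) − 5 = 0, and the invariant factors of ∂_2 are all 1, so H_1 = 0.
  H_2: rank ker ∂_2 − rank ∂_3 = (6 − 5) − 0 = 1, and there is no ∂_3, so H_2 = Z.

(K is a triangulation of the 2-sphere S^2.)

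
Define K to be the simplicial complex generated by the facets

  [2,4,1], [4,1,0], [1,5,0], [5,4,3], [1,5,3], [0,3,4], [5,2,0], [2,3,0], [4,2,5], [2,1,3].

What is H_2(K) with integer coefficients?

We work with the vertex ordering 0 < 1 < 2 < 3 < 4 < 5. The simplices of K, each written with vertices in increasing order, are:

  0-simplices (6): [0], [1], [2], [3], [4], [5]
  1-simplices (15): [0,1], [0,2], [0,3], [0,4], [0,5], [1,2], [1,3], [1,4], [1,5], [2,3], [2,4], [2,5], [3,4], [3,5], [4,5]
  2-simplices (10): [0,1,4], [0,1,5], [0,2,3], [0,2,5], [0,3,4], [1,2,3], [1,2,4], [1,3,5], [2,4,5], [3,4,5]

giving chain groups C_0 ≅ Z^6, C_1 ≅ Z^15, C_2 ≅ Z^10.

∂_1: C_1 → C_0 sends each edge [p,q] (with p < q) to q − p. For instance
  ∂[3,4] = [4] − [3].
The resulting 6×15 matrix has rank 5, and its Smith normal form has invariant factors (1,1,1,1,1).

∂_2: C_2 → C_1 maps a triangle to the signed sum of its edges. For instance
  ∂[1,2,4] = [2,4] − [1,4] + [1,2],
  ∂[0,2,3] = [2,3] − [0,3] + [0,2].
As a 15×10 matrix over Z this has rank 10, with invariant factors (1,1,1,1,1,1,1,1,1,2).

Reading off H_k = ker ∂_k / im ∂_{k+1}:

  H_2: rank ker ∂_2 − rank ∂_3 = (10 − 10) − 0 = 0, and there is no ∂_3, so H_2 = 0.

H_2 ≅ 0.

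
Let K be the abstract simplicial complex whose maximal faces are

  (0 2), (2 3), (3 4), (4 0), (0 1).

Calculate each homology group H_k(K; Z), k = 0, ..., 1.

H_0 = Z,  H_1 = Z.

We work with the vertex ordering 0 < 1 < 2 < 3 < 4. The simplices of K, each written with vertices in increasing order, are:

  0-simplices (5): [0], [1], [2], [3], [4]
  1-simplices (5): [0,1], [0,2], [0,4], [2,3], [3,4]

giving chain groups C_0 ≅ Z^5, C_1 ≅ Z^5.

The boundary map ∂_1: C_1 → C_0 maps an edge to its endpoints' difference, ∂[p,q] = q − p.
This gives a 5×5 integer matrix of rank 4; reducing to Smith normal form yields diagonal entries (1,1,1,1).

Now H_k = ker ∂_k / im ∂_{k+1}, so:

  H_0: rank C_0 − rank ∂_1 = 5 − 4 = 1, and the invariant factors of ∂_1 are all 1, so H_0 = Z.
  H_1: rank ker ∂_1 − rank ∂_2 = (5 − 4) − 0 = 1, and there is no ∂_2, so H_1 = Z.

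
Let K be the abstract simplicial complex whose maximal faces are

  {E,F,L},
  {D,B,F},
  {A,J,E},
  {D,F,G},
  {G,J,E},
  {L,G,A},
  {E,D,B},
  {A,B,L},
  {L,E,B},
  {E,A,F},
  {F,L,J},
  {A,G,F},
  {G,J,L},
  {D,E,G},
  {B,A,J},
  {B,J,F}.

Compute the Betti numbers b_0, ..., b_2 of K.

b_0 = 1, b_1 = 2, b_2 = 1.

Fix the vertex order A < B < D < E < F < G < J < L and write every simplex with vertices in increasing order. Then dim K = 2 and the simplices of K are:

  0-simplices (8): A, B, D, E, F, G, J, L
  1-simplices (24): AB, AE, AF, AG, AJ, AL, BD, BE, BF, BJ, BL, DE, DF, DG, EF, EG, EJ, EL, FG, FJ, FL, GJ, GL, JL
  2-simplices (16): ABJ, ABL, AEF, AEJ, AFG, AGL, BDE, BDF, BEL, BFJ, DEG, DFG, EFL, EGJ, FJL, GJL

giving chain groups C_0 ≅ Z^8, C_1 ≅ Z^24, C_2 ≅ Z^16.

Boundary ∂_1: C_1 → C_0 sends each edge [p,q] (with p < q) to q − p.
The 8×24 boundary matrix has rank 7 and Smith normal form diag(1,1,1,1,1,1,1).

The boundary map ∂_2: C_2 → C_1 acts by ∂[p,q,r] = [q,r] − [p,r] + [p,q]. For instance
  ∂EFL = FL − EL + EF,
  ∂ABL = BL − AL + AB.
The resulting 24×16 matrix has rank 15, and its Smith normal form has invariant factors (1,1,1,1,1,1,1,1,1,1,1,1,1,1,1).

Now H_k = ker ∂_k / im ∂_{k+1}, so:

  H_0: rank C_0 − rank ∂_1 = 8 − 7 = 1, and the invariant factors of ∂_1 are all 1, so H_0 = Z.
  H_1: rank ker ∂_1 − rank ∂_2 = (24 − 7) − 15 = 2, and the invariant factors of ∂_2 are all 1, so H_1 = Z^2.
  H_2: rank ker ∂_2 − rank ∂_3 = (16 − 15) − 0 = 1, and there is no ∂_3, so H_2 = Z.

(K is a triangulation of the torus T^2.)

Hence the Betti numbers are b_0 = 1, b_1 = 2, b_2 = 1.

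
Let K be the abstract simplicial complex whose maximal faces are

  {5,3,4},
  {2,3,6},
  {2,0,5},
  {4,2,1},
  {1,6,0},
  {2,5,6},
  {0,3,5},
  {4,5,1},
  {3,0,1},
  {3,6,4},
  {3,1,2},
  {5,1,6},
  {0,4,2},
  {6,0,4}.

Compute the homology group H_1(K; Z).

H_1 = Z^2.

We work with the vertex ordering 0 < 1 < 2 < 3 < 4 < 5 < 6. The simplices of K, each written with vertices in increasing order, are:

  0-simplices (7): [0], [1], [2], [3], [4], [5], [6]
  1-simplices (21): [0,1], [0,2], [0,3], [0,4], [0,5], [0,6], [1,2], [1,3], [1,4], [1,5], [1,6], [2,3], [2,4], [2,5], [2,6], [3,4], [3,5], [3,6], [4,5], [4,6], [5,6]
  2-simplices (14): [0,1,3], [0,1,6], [0,2,4], [0,2,5], [0,3,5], [0,4,6], [1,2,3], [1,2,4], [1,4,5], [1,5,6], [2,3,6], [2,5,6], [3,4,5], [3,4,6]

so the chain groups are C_0 ≅ Z^7, C_1 ≅ Z^21, C_2 ≅ Z^14.

Boundary ∂_1: C_1 → C_0 is given by ∂[p,q] = [q] − [p].
The 7×21 boundary matrix has rank 6 and Smith normal form diag(1,1,1,1,1,1).

Boundary ∂_2: C_2 → C_1 sends each 2-simplex [p,q,r] to [q,r] − [p,r] + [p,q]. For instance
  ∂[0,3,5] = [3,5] − [0,5] + [0,3],
  ∂[0,2,5] = [2,5] − [0,5] + [0,2].
As a 21×14 matrix over Z this has rank 13, with invariant factors (1,1,1,1,1,1,1,1,1,1,1,1,1).

From H_k ≅ ker(∂_k) / im(∂_{k+1}) we obtain:

  H_1: rank ker ∂_1 − rank ∂_2 = (21 − 6) − 13 = 2, and the invariant factors of ∂_2 are all 1, so H_1 ≅ Z^2.

(K is a triangulation of the torus T^2.)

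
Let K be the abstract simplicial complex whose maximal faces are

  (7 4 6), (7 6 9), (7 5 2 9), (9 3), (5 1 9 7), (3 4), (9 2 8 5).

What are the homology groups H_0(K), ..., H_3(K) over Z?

Order the vertices as 1 < 2 < 3 < 4 < 5 < 6 < 7 < 8 < 9. Listing each simplex with vertices in this order, K has dimension 3 with simplices:

  0-simplices (9): [1], [2], [3], [4], [5], [6], [7], [8], [9]
  1-simplices (18): [1,5], [1,7], [1,9], [2,5], [2,7], [2,8], [2,9], [3,4], [3,9], [4,6], [4,7], [5,7], [5,8], [5,9], [6,7], [6,9], [7,9], [8,9]
  2-simplices (12): [1,5,7], [1,5,9], [1,7,9], [2,5,7], [2,5,8], [2,5,9], [2,7,9], [2,8,9], [4,6,7], [5,7,9], [5,8,9], [6,7,9]
  3-simplices (3): [1,5,7,9], [2,5,7,9], [2,5,8,9]

giving chain groups C_0 ≅ Z^9, C_1 ≅ Z^18, C_2 ≅ Z^12, C_3 ≅ Z^3.

The boundary map ∂_1: C_1 → C_0 maps an edge to its endpoints' difference, ∂[p,q] = q − p.
The resulting 9×18 matrix has rank 8, and its Smith normal form has invariant factors (1,1,1,1,1,1,1,1).

The boundary map ∂_2: C_2 → C_1 acts by ∂[p,q,r] = [q,r] − [p,r] + [p,q]. For instance
  ∂[2,7,9] = [7,9] − [2,9] + [2,7],
  ∂[5,7,9] = [7,9] − [5,9] + [5,7].
The resulting 18×12 matrix has rank 9, and its Smith normal form has invariant factors (1,1,1,1,1,1,1,1,1).

Boundary ∂_3: C_3 → C_2 sends each 3-simplex σ to the alternating sum Σ_i (−1)^i (σ with its i-th vertex removed). For instance
  ∂[2,5,8,9] = [5,8,9] − [2,8,9] + [2,5,9] − [2,5,8],
  ∂[1,5,7,9] = [5,7,9] − [1,7,9] + [1,5,9] − [1,5,7].
As a 12×3 matrix over Z this has rank 3, with invariant factors (1,1,1).

Computing H_k = (kernel of ∂_k) / (image of ∂_{k+1}):

  H_0: rank C_0 − rank ∂_1 = 9 − 8 = 1, and the invariant factors of ∂_1 are all 1, so H_0 ≅ Z.
  H_1: rank ker ∂_1 − rank ∂_2 = (18 − 8) − 9 = 1, and the invariant factors of ∂_2 are all 1, so H_1 ≅ Z.
  H_2: rank ker ∂_2 − rank ∂_3 = (12 − 9) − 3 = 0, and the invariant factors of ∂_3 are all 1, so H_2 ≅ 0.
  H_3: rank ker ∂_3 − rank ∂_4 = (3 − 3) − 0 = 0, and there is no ∂_4, so H_3 ≅ 0.

H_0 = Z,  H_1 = Z,  H_2 = 0,  H_3 = 0.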